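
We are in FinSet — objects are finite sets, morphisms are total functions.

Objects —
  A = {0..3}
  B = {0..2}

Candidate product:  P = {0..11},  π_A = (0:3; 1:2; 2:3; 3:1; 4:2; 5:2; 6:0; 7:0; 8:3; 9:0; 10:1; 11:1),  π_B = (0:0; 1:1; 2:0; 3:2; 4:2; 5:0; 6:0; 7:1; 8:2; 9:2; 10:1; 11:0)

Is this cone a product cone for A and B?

|A|·|B| = 4·3 = 12;  |P| = 12
Check the pairing map k ↦ (π_A(k), π_B(k)):
  0 : (3,0)
  1 : (2,1)
  2 : (3,0)  ✗ repeats pair of k=0
  3 : (1,2)
  4 : (2,2)
  5 : (2,0)
  6 : (0,0)
  7 : (0,1)
  8 : (3,2)
  9 : (0,2)
  10 : (1,1)
  11 : (1,0)
distinct pairs in image: 11 / 12 needed
  → (3,0) hit at k=0 and k=2

Answer: NOT A VALID PRODUCT — duplicate pair at indices 0,2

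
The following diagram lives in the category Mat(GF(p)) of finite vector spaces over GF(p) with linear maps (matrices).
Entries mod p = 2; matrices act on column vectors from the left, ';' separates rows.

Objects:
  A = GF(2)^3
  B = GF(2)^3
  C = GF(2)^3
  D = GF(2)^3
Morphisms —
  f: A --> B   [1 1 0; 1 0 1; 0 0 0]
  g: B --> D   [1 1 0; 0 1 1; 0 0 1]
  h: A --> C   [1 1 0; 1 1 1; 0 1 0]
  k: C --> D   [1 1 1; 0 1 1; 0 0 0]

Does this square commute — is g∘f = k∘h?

Answer: COMMUTES

Derivation:
1) trace f;g:
  e0=[1,0,0] f-->[1,1,0] g-->[0,1,0]
  e1=[0,1,0] f-->[1,0,0] g-->[1,0,0]
  e2=[0,0,1] f-->[0,1,0] g-->[1,1,0]
  ⟦path⟧₁ = [0 1 1; 1 0 1; 0 0 0]
2) trace h;k:
  e0=[1,0,0] h-->[1,1,0] k-->[0,1,0]
  e1=[0,1,0] h-->[1,1,1] k-->[1,0,0]
  e2=[0,0,1] h-->[0,1,0] k-->[1,1,0]
  ⟦path⟧₂ = [0 1 1; 1 0 1; 0 0 0]
Equal? same morphism ✓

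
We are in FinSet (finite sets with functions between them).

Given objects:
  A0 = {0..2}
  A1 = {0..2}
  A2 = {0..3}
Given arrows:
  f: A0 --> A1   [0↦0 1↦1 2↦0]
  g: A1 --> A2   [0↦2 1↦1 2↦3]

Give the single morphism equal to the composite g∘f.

  0 f-->0 g-->2
  1 f-->1 g-->1
  2 f-->0 g-->2
composite: [0↦2 1↦1 2↦2]

Answer: [0↦2 1↦1 2↦2]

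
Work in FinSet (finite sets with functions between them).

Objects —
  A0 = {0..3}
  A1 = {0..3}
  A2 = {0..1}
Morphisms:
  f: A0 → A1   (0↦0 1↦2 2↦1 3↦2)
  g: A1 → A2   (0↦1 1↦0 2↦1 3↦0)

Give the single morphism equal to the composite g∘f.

  0 f→0 g→1
  1 f→2 g→1
  2 f→1 g→0
  3 f→2 g→1
composite: (0↦1 1↦1 2↦0 3↦1)

Answer: (0↦1 1↦1 2↦0 3↦1)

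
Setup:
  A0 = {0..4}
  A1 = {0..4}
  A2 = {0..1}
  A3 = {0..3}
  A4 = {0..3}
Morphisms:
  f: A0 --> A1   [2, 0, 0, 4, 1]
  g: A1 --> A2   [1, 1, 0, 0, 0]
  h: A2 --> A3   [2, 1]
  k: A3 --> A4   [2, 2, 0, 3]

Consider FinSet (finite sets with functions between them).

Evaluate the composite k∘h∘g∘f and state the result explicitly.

Answer: [0, 2, 2, 0, 2]

Derivation:
  0 f-->2 g-->0 h-->2 k-->0
  1 f-->0 g-->1 h-->1 k-->2
  2 f-->0 g-->1 h-->1 k-->2
  3 f-->4 g-->0 h-->2 k-->0
  4 f-->1 g-->1 h-->1 k-->2
composite: [0, 2, 2, 0, 2]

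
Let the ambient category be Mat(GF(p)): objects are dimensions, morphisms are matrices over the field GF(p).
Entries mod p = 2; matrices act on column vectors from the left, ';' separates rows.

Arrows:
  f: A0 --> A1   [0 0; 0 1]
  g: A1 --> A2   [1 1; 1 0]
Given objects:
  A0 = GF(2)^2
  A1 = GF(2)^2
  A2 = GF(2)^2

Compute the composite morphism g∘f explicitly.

Answer: [0 1; 0 0]

Work:
  e0=(1,0) f-->(0,0) g-->(0,0)
  e1=(0,1) f-->(0,1) g-->(1,0)
composite: [0 1; 0 0]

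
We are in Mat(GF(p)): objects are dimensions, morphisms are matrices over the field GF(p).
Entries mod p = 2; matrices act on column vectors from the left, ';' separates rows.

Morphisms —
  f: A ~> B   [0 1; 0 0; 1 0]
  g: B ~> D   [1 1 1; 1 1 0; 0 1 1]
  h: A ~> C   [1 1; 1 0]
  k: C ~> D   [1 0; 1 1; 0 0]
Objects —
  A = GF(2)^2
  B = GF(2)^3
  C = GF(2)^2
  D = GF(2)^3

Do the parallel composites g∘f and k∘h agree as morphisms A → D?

Answer: DOES NOT COMMUTE

Derivation:
1) trace f;g:
  e0=(1,0) f~>(0,0,1) g~>(1,0,1)
  e1=(0,1) f~>(1,0,0) g~>(1,1,0)
  result₁ = [1 1; 0 1; 1 0]
2) trace h;k:
  e0=(1,0) h~>(1,1) k~>(1,0,0)
  e1=(0,1) h~>(1,0) k~>(1,1,0)
  result₂ = [1 1; 0 1; 0 0]
Equal? distinct morphisms ✗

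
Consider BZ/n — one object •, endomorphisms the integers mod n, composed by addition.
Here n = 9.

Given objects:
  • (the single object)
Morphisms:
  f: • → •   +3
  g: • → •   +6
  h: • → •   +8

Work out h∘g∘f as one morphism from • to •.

  0 +3≡3 +6≡0 +8≡8  (mod 9)
result: +8

Answer: +8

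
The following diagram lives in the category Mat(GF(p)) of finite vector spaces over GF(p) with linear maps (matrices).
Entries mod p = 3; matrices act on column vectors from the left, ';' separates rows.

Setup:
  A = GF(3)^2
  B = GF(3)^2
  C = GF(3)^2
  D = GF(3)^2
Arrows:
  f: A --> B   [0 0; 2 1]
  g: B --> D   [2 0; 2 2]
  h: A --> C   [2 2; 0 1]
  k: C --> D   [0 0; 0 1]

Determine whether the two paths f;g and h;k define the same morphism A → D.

1) trace f;g:
  e0=(1,0) f-->(0,2) g-->(0,1)
  e1=(0,1) f-->(0,1) g-->(0,2)
  result₁ = [0 0; 1 2]
2) trace h;k:
  e0=(1,0) h-->(2,0) k-->(0,0)
  e1=(0,1) h-->(2,1) k-->(0,1)
  result₂ = [0 0; 0 1]
Equal? distinct morphisms ✗

Answer: DOES NOT COMMUTE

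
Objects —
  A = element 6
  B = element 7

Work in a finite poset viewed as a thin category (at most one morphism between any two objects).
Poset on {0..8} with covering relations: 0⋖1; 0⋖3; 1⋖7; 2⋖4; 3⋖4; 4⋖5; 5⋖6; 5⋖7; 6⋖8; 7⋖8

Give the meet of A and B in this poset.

Answer: A∧B = 5

Derivation:
Lower bounds of A=6 and B=7: {0,2,3,4,5}
  0 ⊑ 5
  2 ⊑ 5
  3 ⊑ 5
  4 ⊑ 5
  5 ⊑ 5
glb = 5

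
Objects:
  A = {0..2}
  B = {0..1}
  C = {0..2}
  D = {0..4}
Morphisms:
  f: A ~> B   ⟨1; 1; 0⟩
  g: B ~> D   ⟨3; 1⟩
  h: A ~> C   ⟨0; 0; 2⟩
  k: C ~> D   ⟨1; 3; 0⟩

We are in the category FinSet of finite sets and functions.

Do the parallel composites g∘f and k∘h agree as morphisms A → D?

Answer: DOES NOT COMMUTE

Trace:
1) trace f;g:
  0 f~>1 g~>1
  1 f~>1 g~>1
  2 f~>0 g~>3
  result₁ = ⟨1; 1; 3⟩
2) trace h;k:
  0 h~>0 k~>1
  1 h~>0 k~>1
  2 h~>2 k~>0
  result₂ = ⟨1; 1; 0⟩
Equal? NO — does not commute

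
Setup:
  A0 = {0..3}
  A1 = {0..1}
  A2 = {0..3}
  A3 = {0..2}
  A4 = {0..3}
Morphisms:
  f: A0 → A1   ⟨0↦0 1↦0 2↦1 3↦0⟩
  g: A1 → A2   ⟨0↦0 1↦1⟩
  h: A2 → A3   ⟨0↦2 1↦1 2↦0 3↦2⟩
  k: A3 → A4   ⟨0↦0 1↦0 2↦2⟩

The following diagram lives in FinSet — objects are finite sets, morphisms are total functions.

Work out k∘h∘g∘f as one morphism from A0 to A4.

  0 f→0 g→0 h→2 k→2
  1 f→0 g→0 h→2 k→2
  2 f→1 g→1 h→1 k→0
  3 f→0 g→0 h→2 k→2
⟦path⟧: ⟨0↦2 1↦2 2↦0 3↦2⟩

Answer: ⟨0↦2 1↦2 2↦0 3↦2⟩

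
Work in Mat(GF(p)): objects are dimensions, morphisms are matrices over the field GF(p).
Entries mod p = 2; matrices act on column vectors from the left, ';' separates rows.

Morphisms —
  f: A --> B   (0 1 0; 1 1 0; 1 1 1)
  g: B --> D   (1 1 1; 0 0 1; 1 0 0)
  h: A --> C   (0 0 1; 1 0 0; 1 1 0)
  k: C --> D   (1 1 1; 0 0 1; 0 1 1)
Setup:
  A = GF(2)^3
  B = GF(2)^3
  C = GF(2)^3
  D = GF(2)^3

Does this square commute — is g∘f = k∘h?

Answer: DOES NOT COMMUTE

Trace:
Path 1 = f;g:
  e0=⟨1,0,0⟩ f-->⟨0,1,1⟩ g-->⟨0,1,0⟩
  e1=⟨0,1,0⟩ f-->⟨1,1,1⟩ g-->⟨1,1,1⟩
  e2=⟨0,0,1⟩ f-->⟨0,0,1⟩ g-->⟨1,1,0⟩
  composite₁ = (0 1 1; 1 1 1; 0 1 0)
Path 2 = h;k:
  e0=⟨1,0,0⟩ h-->⟨0,1,1⟩ k-->⟨0,1,0⟩
  e1=⟨0,1,0⟩ h-->⟨0,0,1⟩ k-->⟨1,1,1⟩
  e2=⟨0,0,1⟩ h-->⟨1,0,0⟩ k-->⟨1,0,0⟩
  composite₂ = (0 1 1; 1 1 0; 0 1 0)
Equal? differ; not commutative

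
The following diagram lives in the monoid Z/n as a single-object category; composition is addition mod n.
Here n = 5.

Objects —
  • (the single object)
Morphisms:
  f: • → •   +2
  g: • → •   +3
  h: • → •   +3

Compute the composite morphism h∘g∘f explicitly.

Answer: +3

Trace:
  0 +2≡2 +3≡0 +3≡3  (mod 5)
⟦path⟧: +3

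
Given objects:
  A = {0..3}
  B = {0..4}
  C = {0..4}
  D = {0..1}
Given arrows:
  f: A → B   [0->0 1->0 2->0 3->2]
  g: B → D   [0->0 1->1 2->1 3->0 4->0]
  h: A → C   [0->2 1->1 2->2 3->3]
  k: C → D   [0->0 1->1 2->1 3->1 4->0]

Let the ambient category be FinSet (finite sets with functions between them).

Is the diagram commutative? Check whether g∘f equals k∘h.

Answer: DOES NOT COMMUTE

Trace:
Along f;g (path 1):
  0 f→0 g→0
  1 f→0 g→0
  2 f→0 g→0
  3 f→2 g→1
  composite₁ = [0->0 1->0 2->0 3->1]
Along h;k (path 2):
  0 h→2 k→1
  1 h→1 k→1
  2 h→2 k→1
  3 h→3 k→1
  composite₂ = [0->1 1->1 2->1 3->1]
Equal? NO — does not commute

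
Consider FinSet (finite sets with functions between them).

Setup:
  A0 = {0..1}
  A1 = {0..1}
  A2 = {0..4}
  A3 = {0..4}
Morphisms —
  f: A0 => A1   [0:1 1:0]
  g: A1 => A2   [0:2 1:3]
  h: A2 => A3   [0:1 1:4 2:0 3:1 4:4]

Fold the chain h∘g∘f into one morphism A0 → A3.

  0 f=>1 g=>3 h=>1
  1 f=>0 g=>2 h=>0
result: [0:1 1:0]

Answer: [0:1 1:0]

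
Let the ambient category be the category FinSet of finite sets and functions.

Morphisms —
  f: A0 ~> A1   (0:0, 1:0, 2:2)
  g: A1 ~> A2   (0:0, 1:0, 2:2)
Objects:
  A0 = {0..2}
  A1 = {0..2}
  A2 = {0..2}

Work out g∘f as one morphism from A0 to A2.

  0 f~>0 g~>0
  1 f~>0 g~>0
  2 f~>2 g~>2
result: (0:0, 1:0, 2:2)

Answer: (0:0, 1:0, 2:2)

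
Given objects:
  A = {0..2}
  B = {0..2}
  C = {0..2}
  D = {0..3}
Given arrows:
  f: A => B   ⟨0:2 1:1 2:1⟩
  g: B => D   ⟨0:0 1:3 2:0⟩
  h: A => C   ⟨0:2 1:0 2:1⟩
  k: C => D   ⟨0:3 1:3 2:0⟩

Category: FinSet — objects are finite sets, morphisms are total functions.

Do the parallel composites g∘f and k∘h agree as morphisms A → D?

Path 1 = f;g:
  0 f=>2 g=>0
  1 f=>1 g=>3
  2 f=>1 g=>3
  composite₁ = ⟨0:0 1:3 2:3⟩
Path 2 = h;k:
  0 h=>2 k=>0
  1 h=>0 k=>3
  2 h=>1 k=>3
  composite₂ = ⟨0:0 1:3 2:3⟩
Equal? equal; square commutes

Answer: COMMUTES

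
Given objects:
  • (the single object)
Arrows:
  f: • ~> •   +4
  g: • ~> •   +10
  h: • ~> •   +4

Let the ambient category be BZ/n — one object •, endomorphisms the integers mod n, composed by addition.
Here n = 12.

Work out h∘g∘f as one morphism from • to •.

  0 +4≡4 +10≡2 +4≡6  (mod 12)
⟦path⟧: +6

Answer: +6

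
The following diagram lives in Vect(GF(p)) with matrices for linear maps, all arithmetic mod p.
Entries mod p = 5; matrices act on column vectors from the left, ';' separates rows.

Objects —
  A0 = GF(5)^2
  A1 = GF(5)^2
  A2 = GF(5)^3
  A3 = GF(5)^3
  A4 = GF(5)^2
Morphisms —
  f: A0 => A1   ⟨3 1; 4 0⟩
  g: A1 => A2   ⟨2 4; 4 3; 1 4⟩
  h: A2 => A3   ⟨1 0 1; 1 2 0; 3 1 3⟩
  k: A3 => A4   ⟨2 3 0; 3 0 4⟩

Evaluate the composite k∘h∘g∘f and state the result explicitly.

  e0=[1,0] f=>[3,4] g=>[2,4,4] h=>[1,0,2] k=>[2,1]
  e1=[0,1] f=>[1,0] g=>[2,4,1] h=>[3,0,3] k=>[1,1]
⟦path⟧: ⟨2 1; 1 1⟩

Answer: ⟨2 1; 1 1⟩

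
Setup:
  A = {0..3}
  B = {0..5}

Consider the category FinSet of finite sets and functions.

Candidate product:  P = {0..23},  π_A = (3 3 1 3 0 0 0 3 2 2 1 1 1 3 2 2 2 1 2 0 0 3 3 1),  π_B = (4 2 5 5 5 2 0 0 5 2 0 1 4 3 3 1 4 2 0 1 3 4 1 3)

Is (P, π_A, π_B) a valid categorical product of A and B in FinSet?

Answer: NOT A VALID PRODUCT — duplicate pair at indices 21,0

Derivation:
|A|·|B| = 4·6 = 24;  |P| = 24
Check the pairing map k ↦ (π_A(k), π_B(k)):
  0 -> (3,4)
  1 -> (3,2)
  2 -> (1,5)
  3 -> (3,5)
  4 -> (0,5)
  5 -> (0,2)
  6 -> (0,0)
  7 -> (3,0)
  8 -> (2,5)
  9 -> (2,2)
  10 -> (1,0)
  11 -> (1,1)
  12 -> (1,4)
  13 -> (3,3)
  14 -> (2,3)
  15 -> (2,1)
  16 -> (2,4)
  17 -> (1,2)
  18 -> (2,0)
  19 -> (0,1)
  20 -> (0,3)
  21 -> (3,4)  ✗ repeats pair of k=0
  22 -> (3,1)
  23 -> (1,3)
distinct pairs in image: 23 / 24 needed
  → (3,4) hit at k=0 and k=21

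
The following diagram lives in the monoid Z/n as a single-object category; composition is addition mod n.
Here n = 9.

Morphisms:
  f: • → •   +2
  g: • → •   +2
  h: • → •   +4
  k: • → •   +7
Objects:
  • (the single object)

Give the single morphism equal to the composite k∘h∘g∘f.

  0 +2≡2 +2≡4 +4≡8 +7≡6  (mod 9)
composite: +6

Answer: +6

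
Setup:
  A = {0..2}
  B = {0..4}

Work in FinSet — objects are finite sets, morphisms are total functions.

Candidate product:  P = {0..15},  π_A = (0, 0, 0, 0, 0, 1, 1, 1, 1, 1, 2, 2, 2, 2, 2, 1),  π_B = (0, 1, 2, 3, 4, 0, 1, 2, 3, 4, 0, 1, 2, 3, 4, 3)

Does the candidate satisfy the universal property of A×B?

Answer: NOT A VALID PRODUCT — |P|=16 ≠ |A|·|B|=15

Trace:
|A|·|B| = 3·5 = 15;  |P| = 16
  → cardinalities differ; no bijection possible.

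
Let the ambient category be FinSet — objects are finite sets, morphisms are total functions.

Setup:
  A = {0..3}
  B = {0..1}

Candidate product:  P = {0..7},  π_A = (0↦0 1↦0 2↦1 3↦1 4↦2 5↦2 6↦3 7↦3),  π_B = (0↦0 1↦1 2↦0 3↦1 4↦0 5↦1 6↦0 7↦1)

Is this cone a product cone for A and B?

|A|·|B| = 4·2 = 8;  |P| = 8
Check the pairing map k ↦ (π_A(k), π_B(k)):
  0 ↦ (0,0)
  1 ↦ (0,1)
  2 ↦ (1,0)
  3 ↦ (1,1)
  4 ↦ (2,0)
  5 ↦ (2,1)
  6 ↦ (3,0)
  7 ↦ (3,1)
distinct pairs in image: 8 / 8 needed
  → bijection onto A×B; projections well-typed.

Answer: VALID PRODUCT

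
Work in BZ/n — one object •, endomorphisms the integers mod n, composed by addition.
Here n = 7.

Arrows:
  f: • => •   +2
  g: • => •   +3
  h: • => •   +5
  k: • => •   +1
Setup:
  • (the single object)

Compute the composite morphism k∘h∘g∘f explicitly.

Answer: +4

Work:
  0 +2≡2 +3≡5 +5≡3 +1≡4  (mod 7)
⟦path⟧: +4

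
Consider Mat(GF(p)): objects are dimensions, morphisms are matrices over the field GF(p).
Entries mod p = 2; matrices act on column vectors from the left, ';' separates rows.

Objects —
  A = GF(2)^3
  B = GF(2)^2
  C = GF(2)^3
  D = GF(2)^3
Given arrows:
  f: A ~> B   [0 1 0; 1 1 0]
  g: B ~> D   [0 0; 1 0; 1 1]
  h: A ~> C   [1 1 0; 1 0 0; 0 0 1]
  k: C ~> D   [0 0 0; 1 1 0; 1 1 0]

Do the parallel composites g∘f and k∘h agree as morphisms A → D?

Answer: DOES NOT COMMUTE

Work:
Along f;g (path 1):
  e0=(1,0,0) f~>(0,1) g~>(0,0,1)
  e1=(0,1,0) f~>(1,1) g~>(0,1,0)
  e2=(0,0,1) f~>(0,0) g~>(0,0,0)
  result₁ = [0 0 0; 0 1 0; 1 0 0]
Along h;k (path 2):
  e0=(1,0,0) h~>(1,1,0) k~>(0,0,0)
  e1=(0,1,0) h~>(1,0,0) k~>(0,1,1)
  e2=(0,0,1) h~>(0,0,1) k~>(0,0,0)
  result₂ = [0 0 0; 0 1 0; 0 1 0]
Equal? differ; not commutative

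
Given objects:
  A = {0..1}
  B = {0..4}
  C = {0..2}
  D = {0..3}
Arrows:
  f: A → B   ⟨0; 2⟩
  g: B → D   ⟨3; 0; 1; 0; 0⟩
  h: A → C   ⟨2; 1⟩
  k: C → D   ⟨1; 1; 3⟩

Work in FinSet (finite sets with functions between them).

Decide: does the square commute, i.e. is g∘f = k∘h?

Answer: COMMUTES

Work:
1) trace f;g:
  0 f→0 g→3
  1 f→2 g→1
  ⟦path⟧₁ = ⟨3; 1⟩
2) trace h;k:
  0 h→2 k→3
  1 h→1 k→1
  ⟦path⟧₂ = ⟨3; 1⟩
Equal? YES — commutes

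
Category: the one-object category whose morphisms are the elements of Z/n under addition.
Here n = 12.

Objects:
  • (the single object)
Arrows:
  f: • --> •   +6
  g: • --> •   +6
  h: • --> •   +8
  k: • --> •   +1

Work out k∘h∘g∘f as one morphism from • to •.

Answer: +9

Work:
  0 +6≡6 +6≡0 +8≡8 +1≡9  (mod 12)
⟦path⟧: +9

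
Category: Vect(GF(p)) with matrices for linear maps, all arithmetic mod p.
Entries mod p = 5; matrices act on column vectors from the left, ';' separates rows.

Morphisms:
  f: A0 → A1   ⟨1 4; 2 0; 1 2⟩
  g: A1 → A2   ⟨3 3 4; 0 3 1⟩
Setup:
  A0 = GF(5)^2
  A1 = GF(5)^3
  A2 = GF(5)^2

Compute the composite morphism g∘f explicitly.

Answer: ⟨3 0; 2 2⟩

Trace:
  e0=(1,0) f→(1,2,1) g→(3,2)
  e1=(0,1) f→(4,0,2) g→(0,2)
⟦path⟧: ⟨3 0; 2 2⟩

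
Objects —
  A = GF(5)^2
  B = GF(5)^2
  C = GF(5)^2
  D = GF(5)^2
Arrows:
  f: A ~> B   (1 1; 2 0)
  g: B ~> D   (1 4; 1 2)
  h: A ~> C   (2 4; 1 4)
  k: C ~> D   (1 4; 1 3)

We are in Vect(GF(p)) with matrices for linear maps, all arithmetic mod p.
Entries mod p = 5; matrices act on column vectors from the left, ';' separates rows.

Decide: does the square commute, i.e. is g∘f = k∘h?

Path 1 = f;g:
  e0=⟨1,0⟩ f~>⟨1,2⟩ g~>⟨4,0⟩
  e1=⟨0,1⟩ f~>⟨1,0⟩ g~>⟨1,1⟩
  ⟦path⟧₁ = (4 1; 0 1)
Path 2 = h;k:
  e0=⟨1,0⟩ h~>⟨2,1⟩ k~>⟨1,0⟩
  e1=⟨0,1⟩ h~>⟨4,4⟩ k~>⟨0,1⟩
  ⟦path⟧₂ = (1 0; 0 1)
Equal? NO — does not commute

Answer: DOES NOT COMMUTE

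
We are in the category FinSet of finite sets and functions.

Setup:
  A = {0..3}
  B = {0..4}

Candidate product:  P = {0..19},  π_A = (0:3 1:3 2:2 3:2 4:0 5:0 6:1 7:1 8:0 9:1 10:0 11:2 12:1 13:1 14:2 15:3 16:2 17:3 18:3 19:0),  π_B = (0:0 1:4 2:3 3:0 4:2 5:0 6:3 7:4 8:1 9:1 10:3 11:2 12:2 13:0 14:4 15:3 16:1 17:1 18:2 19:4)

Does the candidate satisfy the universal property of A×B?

|A|·|B| = 4·5 = 20;  |P| = 20
Check the pairing map k ↦ (π_A(k), π_B(k)):
  0 : (3,0)
  1 : (3,4)
  2 : (2,3)
  3 : (2,0)
  4 : (0,2)
  5 : (0,0)
  6 : (1,3)
  7 : (1,4)
  8 : (0,1)
  9 : (1,1)
  10 : (0,3)
  11 : (2,2)
  12 : (1,2)
  13 : (1,0)
  14 : (2,4)
  15 : (3,3)
  16 : (2,1)
  17 : (3,1)
  18 : (3,2)
  19 : (0,4)
distinct pairs in image: 20 / 20 needed
  → bijection onto A×B; projections well-typed.

Answer: VALID PRODUCT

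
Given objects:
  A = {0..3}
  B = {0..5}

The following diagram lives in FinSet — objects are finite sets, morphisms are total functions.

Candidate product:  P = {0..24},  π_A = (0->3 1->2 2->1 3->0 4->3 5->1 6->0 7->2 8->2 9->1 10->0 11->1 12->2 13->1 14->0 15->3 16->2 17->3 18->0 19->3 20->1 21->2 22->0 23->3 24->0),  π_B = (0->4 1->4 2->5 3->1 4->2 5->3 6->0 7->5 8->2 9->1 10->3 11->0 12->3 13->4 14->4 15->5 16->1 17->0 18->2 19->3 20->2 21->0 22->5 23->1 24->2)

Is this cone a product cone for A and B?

Answer: NOT A VALID PRODUCT — |P|=25 ≠ |A|·|B|=24

Work:
|A|·|B| = 4·6 = 24;  |P| = 25
  → cardinalities differ; no bijection possible.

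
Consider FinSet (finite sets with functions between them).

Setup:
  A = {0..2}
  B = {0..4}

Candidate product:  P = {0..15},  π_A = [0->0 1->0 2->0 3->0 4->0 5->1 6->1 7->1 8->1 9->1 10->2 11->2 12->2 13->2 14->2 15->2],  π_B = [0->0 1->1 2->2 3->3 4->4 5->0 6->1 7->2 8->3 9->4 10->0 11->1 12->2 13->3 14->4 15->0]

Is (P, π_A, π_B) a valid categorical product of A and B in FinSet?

Answer: NOT A VALID PRODUCT — |P|=16 ≠ |A|·|B|=15

Work:
|A|·|B| = 3·5 = 15;  |P| = 16
  → cardinalities differ; no bijection possible.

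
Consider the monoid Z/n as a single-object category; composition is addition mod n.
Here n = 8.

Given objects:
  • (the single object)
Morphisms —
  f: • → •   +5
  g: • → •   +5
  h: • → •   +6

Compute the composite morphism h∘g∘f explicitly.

Answer: +0

Trace:
  0 +5≡5 +5≡2 +6≡0  (mod 8)
composite: +0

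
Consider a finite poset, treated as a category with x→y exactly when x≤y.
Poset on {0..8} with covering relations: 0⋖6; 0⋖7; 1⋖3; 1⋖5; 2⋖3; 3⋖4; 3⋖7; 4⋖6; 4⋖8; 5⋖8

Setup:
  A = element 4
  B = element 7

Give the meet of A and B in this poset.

Answer: A∧B = 3

Work:
Common predecessors of 4,7: {1,2,3}
  1 ≤ 3
  2 ≤ 3
  3 ≤ 3
glb = 3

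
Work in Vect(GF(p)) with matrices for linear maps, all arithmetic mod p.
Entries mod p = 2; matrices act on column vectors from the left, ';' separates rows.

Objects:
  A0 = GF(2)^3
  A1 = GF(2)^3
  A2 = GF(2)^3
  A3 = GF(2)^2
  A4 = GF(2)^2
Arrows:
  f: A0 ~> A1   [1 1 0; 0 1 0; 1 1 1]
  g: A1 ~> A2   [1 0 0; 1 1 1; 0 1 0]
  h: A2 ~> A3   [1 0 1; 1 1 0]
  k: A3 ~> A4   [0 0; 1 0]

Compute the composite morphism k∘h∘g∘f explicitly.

  e0=⟨1,0,0⟩ f~>⟨1,0,1⟩ g~>⟨1,0,0⟩ h~>⟨1,1⟩ k~>⟨0,1⟩
  e1=⟨0,1,0⟩ f~>⟨1,1,1⟩ g~>⟨1,1,1⟩ h~>⟨0,0⟩ k~>⟨0,0⟩
  e2=⟨0,0,1⟩ f~>⟨0,0,1⟩ g~>⟨0,1,0⟩ h~>⟨0,1⟩ k~>⟨0,0⟩
⟦path⟧: [0 0 0; 1 0 0]

Answer: [0 0 0; 1 0 0]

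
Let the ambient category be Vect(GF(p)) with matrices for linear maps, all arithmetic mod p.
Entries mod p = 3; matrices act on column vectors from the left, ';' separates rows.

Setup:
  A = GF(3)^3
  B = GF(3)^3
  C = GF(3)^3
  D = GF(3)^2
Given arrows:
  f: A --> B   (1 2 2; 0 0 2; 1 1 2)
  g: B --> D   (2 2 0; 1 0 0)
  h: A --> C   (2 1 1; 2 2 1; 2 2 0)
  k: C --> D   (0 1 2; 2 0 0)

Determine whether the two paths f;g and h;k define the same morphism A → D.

Path 1 = f;g:
  e0=[1,0,0] f-->[1,0,1] g-->[2,1]
  e1=[0,1,0] f-->[2,0,1] g-->[1,2]
  e2=[0,0,1] f-->[2,2,2] g-->[2,2]
  composite₁ = (2 1 2; 1 2 2)
Path 2 = h;k:
  e0=[1,0,0] h-->[2,2,2] k-->[0,1]
  e1=[0,1,0] h-->[1,2,2] k-->[0,2]
  e2=[0,0,1] h-->[1,1,0] k-->[1,2]
  composite₂ = (0 0 1; 1 2 2)
Equal? NO — does not commute

Answer: DOES NOT COMMUTE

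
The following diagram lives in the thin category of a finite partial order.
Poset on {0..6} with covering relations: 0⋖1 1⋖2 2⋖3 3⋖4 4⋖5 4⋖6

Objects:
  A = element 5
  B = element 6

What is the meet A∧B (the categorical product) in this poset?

{x : x<=A ∧ x<=B} = {0,1,2,3,4}  (A=5, B=6)
  0 <= 4
  1 <= 4
  2 <= 4
  3 <= 4
  4 <= 4
glb = 4

Answer: A∧B = 4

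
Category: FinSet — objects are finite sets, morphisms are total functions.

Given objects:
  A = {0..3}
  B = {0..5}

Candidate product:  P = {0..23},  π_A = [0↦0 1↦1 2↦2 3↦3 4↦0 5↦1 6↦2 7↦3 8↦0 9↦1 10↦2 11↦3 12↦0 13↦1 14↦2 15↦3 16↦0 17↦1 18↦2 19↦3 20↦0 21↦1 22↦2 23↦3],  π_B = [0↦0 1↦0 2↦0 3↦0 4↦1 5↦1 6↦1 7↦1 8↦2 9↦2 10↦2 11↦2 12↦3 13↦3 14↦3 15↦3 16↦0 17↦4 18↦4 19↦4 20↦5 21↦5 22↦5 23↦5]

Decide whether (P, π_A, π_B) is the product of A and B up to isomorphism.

|A|·|B| = 4·6 = 24;  |P| = 24
Check the pairing map k ↦ (π_A(k), π_B(k)):
  0 ↦ (0,0)
  1 ↦ (1,0)
  2 ↦ (2,0)
  3 ↦ (3,0)
  4 ↦ (0,1)
  5 ↦ (1,1)
  6 ↦ (2,1)
  7 ↦ (3,1)
  8 ↦ (0,2)
  9 ↦ (1,2)
  10 ↦ (2,2)
  11 ↦ (3,2)
  12 ↦ (0,3)
  13 ↦ (1,3)
  14 ↦ (2,3)
  15 ↦ (3,3)
  16 ↦ (0,0)  ✗ repeats pair of k=0
  17 ↦ (1,4)
  18 ↦ (2,4)
  19 ↦ (3,4)
  20 ↦ (0,5)
  21 ↦ (1,5)
  22 ↦ (2,5)
  23 ↦ (3,5)
distinct pairs in image: 23 / 24 needed
  → (0,0) hit at k=0 and k=16

Answer: NOT A VALID PRODUCT — duplicate pair at indices 0,16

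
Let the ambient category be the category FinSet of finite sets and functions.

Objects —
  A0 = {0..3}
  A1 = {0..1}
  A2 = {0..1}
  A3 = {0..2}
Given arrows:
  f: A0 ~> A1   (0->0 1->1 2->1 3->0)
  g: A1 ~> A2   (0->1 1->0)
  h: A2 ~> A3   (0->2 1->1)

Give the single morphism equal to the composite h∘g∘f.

Answer: (0->1 1->2 2->2 3->1)

Work:
  0 f~>0 g~>1 h~>1
  1 f~>1 g~>0 h~>2
  2 f~>1 g~>0 h~>2
  3 f~>0 g~>1 h~>1
⟦path⟧: (0->1 1->2 2->2 3->1)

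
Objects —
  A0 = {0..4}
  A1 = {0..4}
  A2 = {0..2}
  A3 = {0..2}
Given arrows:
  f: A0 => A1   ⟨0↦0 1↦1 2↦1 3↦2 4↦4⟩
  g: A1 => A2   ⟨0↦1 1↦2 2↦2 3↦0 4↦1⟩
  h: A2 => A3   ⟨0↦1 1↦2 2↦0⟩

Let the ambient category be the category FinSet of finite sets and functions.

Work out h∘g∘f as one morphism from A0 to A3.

Answer: ⟨0↦2 1↦0 2↦0 3↦0 4↦2⟩

Work:
  0 f=>0 g=>1 h=>2
  1 f=>1 g=>2 h=>0
  2 f=>1 g=>2 h=>0
  3 f=>2 g=>2 h=>0
  4 f=>4 g=>1 h=>2
result: ⟨0↦2 1↦0 2↦0 3↦0 4↦2⟩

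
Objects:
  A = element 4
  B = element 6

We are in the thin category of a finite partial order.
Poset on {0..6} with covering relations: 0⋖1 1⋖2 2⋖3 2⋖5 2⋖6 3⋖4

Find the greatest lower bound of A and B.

Lower bounds of A=4 and B=6: {0,1,2}
  0 ⊑ 2
  1 ⊑ 2
  2 ⊑ 2
glb = 2

Answer: A∧B = 2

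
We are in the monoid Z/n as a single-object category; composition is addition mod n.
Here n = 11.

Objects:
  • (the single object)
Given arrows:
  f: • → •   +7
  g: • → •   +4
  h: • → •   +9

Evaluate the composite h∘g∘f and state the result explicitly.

Answer: +9

Work:
  0 +7≡7 +4≡0 +9≡9  (mod 11)
result: +9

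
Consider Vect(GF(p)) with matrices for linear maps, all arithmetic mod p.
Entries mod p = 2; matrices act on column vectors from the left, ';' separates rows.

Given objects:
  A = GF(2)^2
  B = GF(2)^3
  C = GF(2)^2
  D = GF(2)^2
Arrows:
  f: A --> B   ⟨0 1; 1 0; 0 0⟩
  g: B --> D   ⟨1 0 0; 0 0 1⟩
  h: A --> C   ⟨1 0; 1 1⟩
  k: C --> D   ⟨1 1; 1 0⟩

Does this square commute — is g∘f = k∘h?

Answer: DOES NOT COMMUTE

Trace:
1) trace f;g:
  e0=⟨1,0⟩ f-->⟨0,1,0⟩ g-->⟨0,0⟩
  e1=⟨0,1⟩ f-->⟨1,0,0⟩ g-->⟨1,0⟩
  composite₁ = ⟨0 1; 0 0⟩
2) trace h;k:
  e0=⟨1,0⟩ h-->⟨1,1⟩ k-->⟨0,1⟩
  e1=⟨0,1⟩ h-->⟨0,1⟩ k-->⟨1,0⟩
  composite₂ = ⟨0 1; 1 0⟩
Equal? NO — does not commute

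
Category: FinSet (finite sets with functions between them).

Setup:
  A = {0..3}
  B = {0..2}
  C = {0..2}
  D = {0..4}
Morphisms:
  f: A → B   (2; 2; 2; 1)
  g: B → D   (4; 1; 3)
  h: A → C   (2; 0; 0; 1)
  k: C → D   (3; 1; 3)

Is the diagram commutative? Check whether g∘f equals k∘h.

Answer: COMMUTES

Work:
Path 1 = f;g:
  0 f→2 g→3
  1 f→2 g→3
  2 f→2 g→3
  3 f→1 g→1
  result₁ = (3; 3; 3; 1)
Path 2 = h;k:
  0 h→2 k→3
  1 h→0 k→3
  2 h→0 k→3
  3 h→1 k→1
  result₂ = (3; 3; 3; 1)
Equal? equal; square commutes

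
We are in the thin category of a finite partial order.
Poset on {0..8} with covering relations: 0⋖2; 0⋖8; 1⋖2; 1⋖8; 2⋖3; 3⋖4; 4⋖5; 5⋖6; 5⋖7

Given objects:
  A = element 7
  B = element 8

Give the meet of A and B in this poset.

Answer: NO MEET EXISTS

Derivation:
{x : x≤A ∧ x≤B} = {0,1}  (A=7, B=8)
  maximal lower bounds 0 and 1 are incomparable: neither 0≤1 nor 1≤0
→ no greatest lower bound exists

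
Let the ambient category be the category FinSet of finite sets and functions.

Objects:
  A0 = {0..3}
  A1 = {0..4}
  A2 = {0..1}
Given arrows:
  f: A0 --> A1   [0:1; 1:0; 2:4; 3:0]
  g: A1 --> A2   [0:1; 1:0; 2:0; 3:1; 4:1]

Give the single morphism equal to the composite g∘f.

  0 f-->1 g-->0
  1 f-->0 g-->1
  2 f-->4 g-->1
  3 f-->0 g-->1
result: [0:0; 1:1; 2:1; 3:1]

Answer: [0:0; 1:1; 2:1; 3:1]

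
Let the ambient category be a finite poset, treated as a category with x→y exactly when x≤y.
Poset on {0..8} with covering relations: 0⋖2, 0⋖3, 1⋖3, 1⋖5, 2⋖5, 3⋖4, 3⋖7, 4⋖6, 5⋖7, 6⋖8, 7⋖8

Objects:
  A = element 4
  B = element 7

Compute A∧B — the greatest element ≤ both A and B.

Common predecessors of 4,7: {0,1,3}
  0 <= 3
  1 <= 3
  3 <= 3
glb = 3

Answer: A∧B = 3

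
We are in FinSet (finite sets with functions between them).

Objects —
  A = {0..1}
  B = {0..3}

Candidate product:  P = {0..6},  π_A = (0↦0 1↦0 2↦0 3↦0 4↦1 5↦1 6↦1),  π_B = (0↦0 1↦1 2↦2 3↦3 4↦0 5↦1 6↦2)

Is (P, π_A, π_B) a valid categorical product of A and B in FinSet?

|A|·|B| = 2·4 = 8;  |P| = 7
  → cardinalities differ; no bijection possible.

Answer: NOT A VALID PRODUCT — |P|=7 ≠ |A|·|B|=8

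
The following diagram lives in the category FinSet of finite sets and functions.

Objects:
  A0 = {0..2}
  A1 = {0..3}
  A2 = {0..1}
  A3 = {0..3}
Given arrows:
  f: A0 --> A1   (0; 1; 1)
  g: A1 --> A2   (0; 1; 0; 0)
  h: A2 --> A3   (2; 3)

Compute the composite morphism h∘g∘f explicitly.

  0 f-->0 g-->0 h-->2
  1 f-->1 g-->1 h-->3
  2 f-->1 g-->1 h-->3
result: (2; 3; 3)

Answer: (2; 3; 3)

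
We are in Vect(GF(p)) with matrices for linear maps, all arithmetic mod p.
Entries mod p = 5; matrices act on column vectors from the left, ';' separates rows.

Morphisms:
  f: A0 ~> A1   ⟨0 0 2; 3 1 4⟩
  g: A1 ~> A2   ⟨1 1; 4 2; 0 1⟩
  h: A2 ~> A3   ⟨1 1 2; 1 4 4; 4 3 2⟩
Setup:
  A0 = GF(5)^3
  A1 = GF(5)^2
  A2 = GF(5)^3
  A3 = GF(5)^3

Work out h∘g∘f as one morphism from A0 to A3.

  e0=⟨1,0,0⟩ f~>⟨0,3⟩ g~>⟨3,1,3⟩ h~>⟨0,4,1⟩
  e1=⟨0,1,0⟩ f~>⟨0,1⟩ g~>⟨1,2,1⟩ h~>⟨0,3,2⟩
  e2=⟨0,0,1⟩ f~>⟨2,4⟩ g~>⟨1,1,4⟩ h~>⟨0,1,0⟩
result: ⟨0 0 0; 4 3 1; 1 2 0⟩

Answer: ⟨0 0 0; 4 3 1; 1 2 0⟩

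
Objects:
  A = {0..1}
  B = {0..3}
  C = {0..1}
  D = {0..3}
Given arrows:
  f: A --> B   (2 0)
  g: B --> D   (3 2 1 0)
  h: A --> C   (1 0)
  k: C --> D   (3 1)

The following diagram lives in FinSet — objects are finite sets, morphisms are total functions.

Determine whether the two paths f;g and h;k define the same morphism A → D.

1) trace f;g:
  0 f-->2 g-->1
  1 f-->0 g-->3
  result₁ = (1 3)
2) trace h;k:
  0 h-->1 k-->1
  1 h-->0 k-->3
  result₂ = (1 3)
Equal? equal; square commutes

Answer: COMMUTES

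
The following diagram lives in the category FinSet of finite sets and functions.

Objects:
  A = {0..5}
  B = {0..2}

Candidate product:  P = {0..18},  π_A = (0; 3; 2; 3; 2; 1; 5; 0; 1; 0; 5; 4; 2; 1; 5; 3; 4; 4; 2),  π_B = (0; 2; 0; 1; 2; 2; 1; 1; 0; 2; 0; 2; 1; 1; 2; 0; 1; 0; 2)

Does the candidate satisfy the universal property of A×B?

Answer: NOT A VALID PRODUCT — |P|=19 ≠ |A|·|B|=18

Derivation:
|A|·|B| = 6·3 = 18;  |P| = 19
  → cardinalities differ; no bijection possible.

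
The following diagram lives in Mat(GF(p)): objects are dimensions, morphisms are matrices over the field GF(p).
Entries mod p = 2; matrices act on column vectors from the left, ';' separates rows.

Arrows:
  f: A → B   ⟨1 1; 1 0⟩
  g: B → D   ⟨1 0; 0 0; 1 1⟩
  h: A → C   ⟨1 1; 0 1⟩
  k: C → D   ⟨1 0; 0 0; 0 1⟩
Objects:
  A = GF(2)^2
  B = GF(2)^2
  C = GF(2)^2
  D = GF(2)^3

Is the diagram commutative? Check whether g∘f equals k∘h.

1) trace f;g:
  e0=⟨1,0⟩ f→⟨1,1⟩ g→⟨1,0,0⟩
  e1=⟨0,1⟩ f→⟨1,0⟩ g→⟨1,0,1⟩
  ⟦path⟧₁ = ⟨1 1; 0 0; 0 1⟩
2) trace h;k:
  e0=⟨1,0⟩ h→⟨1,0⟩ k→⟨1,0,0⟩
  e1=⟨0,1⟩ h→⟨1,1⟩ k→⟨1,0,1⟩
  ⟦path⟧₂ = ⟨1 1; 0 0; 0 1⟩
Equal? YES — commutes

Answer: COMMUTES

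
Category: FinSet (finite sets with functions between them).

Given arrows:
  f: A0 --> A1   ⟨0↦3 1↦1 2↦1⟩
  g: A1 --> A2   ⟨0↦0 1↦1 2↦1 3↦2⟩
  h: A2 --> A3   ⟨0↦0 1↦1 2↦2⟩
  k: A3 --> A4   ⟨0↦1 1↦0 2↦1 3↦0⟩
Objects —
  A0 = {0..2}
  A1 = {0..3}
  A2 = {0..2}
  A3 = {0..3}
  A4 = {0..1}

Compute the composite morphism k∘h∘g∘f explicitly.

  0 f-->3 g-->2 h-->2 k-->1
  1 f-->1 g-->1 h-->1 k-->0
  2 f-->1 g-->1 h-->1 k-->0
⟦path⟧: ⟨0↦1 1↦0 2↦0⟩

Answer: ⟨0↦1 1↦0 2↦0⟩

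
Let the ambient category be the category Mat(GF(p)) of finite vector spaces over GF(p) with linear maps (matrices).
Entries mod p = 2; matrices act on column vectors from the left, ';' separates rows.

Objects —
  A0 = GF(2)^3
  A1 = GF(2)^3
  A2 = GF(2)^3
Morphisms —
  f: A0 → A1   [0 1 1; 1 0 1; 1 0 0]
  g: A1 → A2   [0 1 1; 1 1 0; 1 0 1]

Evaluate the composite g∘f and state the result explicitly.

  e0=⟨1,0,0⟩ f→⟨0,1,1⟩ g→⟨0,1,1⟩
  e1=⟨0,1,0⟩ f→⟨1,0,0⟩ g→⟨0,1,1⟩
  e2=⟨0,0,1⟩ f→⟨1,1,0⟩ g→⟨1,0,1⟩
composite: [0 0 1; 1 1 0; 1 1 1]

Answer: [0 0 1; 1 1 0; 1 1 1]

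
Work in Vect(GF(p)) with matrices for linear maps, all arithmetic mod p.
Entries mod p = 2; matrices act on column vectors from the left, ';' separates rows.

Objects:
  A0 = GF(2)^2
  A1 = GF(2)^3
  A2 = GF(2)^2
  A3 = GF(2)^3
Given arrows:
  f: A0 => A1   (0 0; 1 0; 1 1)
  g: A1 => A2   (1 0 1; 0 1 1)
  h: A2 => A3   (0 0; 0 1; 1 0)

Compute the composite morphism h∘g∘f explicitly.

Answer: (0 0; 0 1; 1 1)

Work:
  e0=(1,0) f=>(0,1,1) g=>(1,0) h=>(0,0,1)
  e1=(0,1) f=>(0,0,1) g=>(1,1) h=>(0,1,1)
result: (0 0; 0 1; 1 1)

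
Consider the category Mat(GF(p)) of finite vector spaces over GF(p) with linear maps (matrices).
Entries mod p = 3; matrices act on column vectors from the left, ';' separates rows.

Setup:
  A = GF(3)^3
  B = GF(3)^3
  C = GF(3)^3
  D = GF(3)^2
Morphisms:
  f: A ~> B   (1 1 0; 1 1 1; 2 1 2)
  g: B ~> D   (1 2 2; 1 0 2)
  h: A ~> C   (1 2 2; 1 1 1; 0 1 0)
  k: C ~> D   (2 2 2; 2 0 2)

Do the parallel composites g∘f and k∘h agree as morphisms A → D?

1) trace f;g:
  e0=⟨1,0,0⟩ f~>⟨1,1,2⟩ g~>⟨1,2⟩
  e1=⟨0,1,0⟩ f~>⟨1,1,1⟩ g~>⟨2,0⟩
  e2=⟨0,0,1⟩ f~>⟨0,1,2⟩ g~>⟨0,1⟩
  composite₁ = (1 2 0; 2 0 1)
2) trace h;k:
  e0=⟨1,0,0⟩ h~>⟨1,1,0⟩ k~>⟨1,2⟩
  e1=⟨0,1,0⟩ h~>⟨2,1,1⟩ k~>⟨2,0⟩
  e2=⟨0,0,1⟩ h~>⟨2,1,0⟩ k~>⟨0,1⟩
  composite₂ = (1 2 0; 2 0 1)
Equal? YES — commutes

Answer: COMMUTES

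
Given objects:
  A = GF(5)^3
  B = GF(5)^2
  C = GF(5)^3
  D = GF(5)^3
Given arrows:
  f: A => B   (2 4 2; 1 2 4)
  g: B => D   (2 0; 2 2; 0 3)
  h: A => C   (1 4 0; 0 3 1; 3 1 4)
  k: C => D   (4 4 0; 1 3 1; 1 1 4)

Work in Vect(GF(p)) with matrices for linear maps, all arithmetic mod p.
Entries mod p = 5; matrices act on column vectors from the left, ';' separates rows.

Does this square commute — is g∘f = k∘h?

1) trace f;g:
  e0=(1,0,0) f=>(2,1) g=>(4,1,3)
  e1=(0,1,0) f=>(4,2) g=>(3,2,1)
  e2=(0,0,1) f=>(2,4) g=>(4,2,2)
  result₁ = (4 3 4; 1 2 2; 3 1 2)
2) trace h;k:
  e0=(1,0,0) h=>(1,0,3) k=>(4,4,3)
  e1=(0,1,0) h=>(4,3,1) k=>(3,4,1)
  e2=(0,0,1) h=>(0,1,4) k=>(4,2,2)
  result₂ = (4 3 4; 4 4 2; 3 1 2)
Equal? NO — does not commute

Answer: DOES NOT COMMUTE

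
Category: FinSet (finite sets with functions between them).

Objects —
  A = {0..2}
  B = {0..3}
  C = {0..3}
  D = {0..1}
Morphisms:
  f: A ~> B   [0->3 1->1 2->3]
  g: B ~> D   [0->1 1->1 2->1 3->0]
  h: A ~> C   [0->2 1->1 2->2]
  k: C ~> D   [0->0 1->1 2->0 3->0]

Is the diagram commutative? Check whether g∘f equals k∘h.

Answer: COMMUTES

Work:
1) trace f;g:
  0 f~>3 g~>0
  1 f~>1 g~>1
  2 f~>3 g~>0
  ⟦path⟧₁ = [0->0 1->1 2->0]
2) trace h;k:
  0 h~>2 k~>0
  1 h~>1 k~>1
  2 h~>2 k~>0
  ⟦path⟧₂ = [0->0 1->1 2->0]
Equal? same morphism ✓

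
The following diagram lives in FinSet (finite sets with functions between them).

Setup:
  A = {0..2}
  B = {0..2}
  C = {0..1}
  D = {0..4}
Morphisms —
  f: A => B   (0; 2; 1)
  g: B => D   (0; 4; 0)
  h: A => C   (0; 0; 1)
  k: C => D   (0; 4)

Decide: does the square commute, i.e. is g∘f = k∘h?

Answer: COMMUTES

Derivation:
1) trace f;g:
  0 f=>0 g=>0
  1 f=>2 g=>0
  2 f=>1 g=>4
  ⟦path⟧₁ = (0; 0; 4)
2) trace h;k:
  0 h=>0 k=>0
  1 h=>0 k=>0
  2 h=>1 k=>4
  ⟦path⟧₂ = (0; 0; 4)
Equal? same morphism ✓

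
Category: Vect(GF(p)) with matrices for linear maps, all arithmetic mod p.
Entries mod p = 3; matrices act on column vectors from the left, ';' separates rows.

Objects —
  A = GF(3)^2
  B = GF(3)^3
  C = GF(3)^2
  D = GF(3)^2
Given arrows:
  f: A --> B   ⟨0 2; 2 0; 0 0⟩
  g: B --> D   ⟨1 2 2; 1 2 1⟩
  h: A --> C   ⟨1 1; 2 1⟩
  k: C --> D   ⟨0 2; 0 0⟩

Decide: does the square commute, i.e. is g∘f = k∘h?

Answer: DOES NOT COMMUTE

Work:
Path 1 = f;g:
  e0=⟨1,0⟩ f-->⟨0,2,0⟩ g-->⟨1,1⟩
  e1=⟨0,1⟩ f-->⟨2,0,0⟩ g-->⟨2,2⟩
  ⟦path⟧₁ = ⟨1 2; 1 2⟩
Path 2 = h;k:
  e0=⟨1,0⟩ h-->⟨1,2⟩ k-->⟨1,0⟩
  e1=⟨0,1⟩ h-->⟨1,1⟩ k-->⟨2,0⟩
  ⟦path⟧₂ = ⟨1 2; 0 0⟩
Equal? differ; not commutative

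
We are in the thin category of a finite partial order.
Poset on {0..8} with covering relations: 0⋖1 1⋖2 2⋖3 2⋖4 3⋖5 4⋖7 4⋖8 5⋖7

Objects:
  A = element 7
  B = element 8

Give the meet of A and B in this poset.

{x : x⊑A ∧ x⊑B} = {0,1,2,4}  (A=7, B=8)
  0 ⊑ 4
  1 ⊑ 4
  2 ⊑ 4
  4 ⊑ 4
glb = 4

Answer: A∧B = 4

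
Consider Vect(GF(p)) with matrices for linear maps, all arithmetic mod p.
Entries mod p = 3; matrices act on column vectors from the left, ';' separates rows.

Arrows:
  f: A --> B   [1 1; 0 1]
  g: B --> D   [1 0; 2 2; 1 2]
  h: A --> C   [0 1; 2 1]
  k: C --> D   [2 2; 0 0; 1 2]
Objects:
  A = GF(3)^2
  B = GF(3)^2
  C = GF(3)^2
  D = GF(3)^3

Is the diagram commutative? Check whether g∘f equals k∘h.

Answer: DOES NOT COMMUTE

Work:
1) trace f;g:
  e0=(1,0) f-->(1,0) g-->(1,2,1)
  e1=(0,1) f-->(1,1) g-->(1,1,0)
  composite₁ = [1 1; 2 1; 1 0]
2) trace h;k:
  e0=(1,0) h-->(0,2) k-->(1,0,1)
  e1=(0,1) h-->(1,1) k-->(1,0,0)
  composite₂ = [1 1; 0 0; 1 0]
Equal? distinct morphisms ✗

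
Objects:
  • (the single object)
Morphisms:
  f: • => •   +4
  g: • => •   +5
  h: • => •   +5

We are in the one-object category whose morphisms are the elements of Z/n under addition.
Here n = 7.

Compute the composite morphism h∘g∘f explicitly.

Answer: +0

Work:
  0 +4≡4 +5≡2 +5≡0  (mod 7)
⟦path⟧: +0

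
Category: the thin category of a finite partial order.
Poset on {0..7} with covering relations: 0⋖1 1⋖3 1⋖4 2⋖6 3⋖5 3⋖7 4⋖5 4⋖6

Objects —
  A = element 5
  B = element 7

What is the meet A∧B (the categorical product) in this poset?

Answer: A∧B = 3

Trace:
Lower bounds of A=5 and B=7: {0,1,3}
  0 ≤ 3
  1 ≤ 3
  3 ≤ 3
glb = 3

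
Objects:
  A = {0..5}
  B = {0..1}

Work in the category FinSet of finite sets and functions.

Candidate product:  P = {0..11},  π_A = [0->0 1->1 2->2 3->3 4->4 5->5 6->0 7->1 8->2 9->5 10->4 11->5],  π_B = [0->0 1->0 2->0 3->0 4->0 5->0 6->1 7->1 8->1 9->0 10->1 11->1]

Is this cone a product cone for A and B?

|A|·|B| = 6·2 = 12;  |P| = 12
Check the pairing map k ↦ (π_A(k), π_B(k)):
  0 -> (0,0)
  1 -> (1,0)
  2 -> (2,0)
  3 -> (3,0)
  4 -> (4,0)
  5 -> (5,0)
  6 -> (0,1)
  7 -> (1,1)
  8 -> (2,1)
  9 -> (5,0)  ✗ repeats pair of k=5
  10 -> (4,1)
  11 -> (5,1)
distinct pairs in image: 11 / 12 needed
  → (5,0) hit at k=5 and k=9

Answer: NOT A VALID PRODUCT — duplicate pair at indices 5,9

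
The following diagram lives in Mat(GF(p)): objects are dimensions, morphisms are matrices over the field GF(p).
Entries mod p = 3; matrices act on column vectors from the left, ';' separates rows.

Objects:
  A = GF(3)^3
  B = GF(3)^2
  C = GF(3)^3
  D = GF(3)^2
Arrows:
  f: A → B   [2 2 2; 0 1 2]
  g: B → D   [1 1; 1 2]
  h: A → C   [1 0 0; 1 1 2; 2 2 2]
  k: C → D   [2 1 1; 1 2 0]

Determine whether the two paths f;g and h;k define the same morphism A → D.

Path 1 = f;g:
  e0=(1,0,0) f→(2,0) g→(2,2)
  e1=(0,1,0) f→(2,1) g→(0,1)
  e2=(0,0,1) f→(2,2) g→(1,0)
  ⟦path⟧₁ = [2 0 1; 2 1 0]
Path 2 = h;k:
  e0=(1,0,0) h→(1,1,2) k→(2,0)
  e1=(0,1,0) h→(0,1,2) k→(0,2)
  e2=(0,0,1) h→(0,2,2) k→(1,1)
  ⟦path⟧₂ = [2 0 1; 0 2 1]
Equal? NO — does not commute

Answer: DOES NOT COMMUTE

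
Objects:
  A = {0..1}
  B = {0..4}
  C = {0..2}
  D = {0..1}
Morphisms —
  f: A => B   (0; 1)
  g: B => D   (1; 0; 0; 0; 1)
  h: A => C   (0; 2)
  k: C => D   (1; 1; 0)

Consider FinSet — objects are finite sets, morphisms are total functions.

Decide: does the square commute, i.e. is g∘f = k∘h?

Answer: COMMUTES

Work:
Path 1 = f;g:
  0 f=>0 g=>1
  1 f=>1 g=>0
  result₁ = (1; 0)
Path 2 = h;k:
  0 h=>0 k=>1
  1 h=>2 k=>0
  result₂ = (1; 0)
Equal? equal; square commutes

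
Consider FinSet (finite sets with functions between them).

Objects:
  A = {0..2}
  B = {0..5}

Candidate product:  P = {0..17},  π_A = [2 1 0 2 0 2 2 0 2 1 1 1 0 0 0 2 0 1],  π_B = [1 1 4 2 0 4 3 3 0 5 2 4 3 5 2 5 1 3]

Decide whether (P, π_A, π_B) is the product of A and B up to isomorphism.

|A|·|B| = 3·6 = 18;  |P| = 18
Check the pairing map k ↦ (π_A(k), π_B(k)):
  0 ↦ (2,1)
  1 ↦ (1,1)
  2 ↦ (0,4)
  3 ↦ (2,2)
  4 ↦ (0,0)
  5 ↦ (2,4)
  6 ↦ (2,3)
  7 ↦ (0,3)
  8 ↦ (2,0)
  9 ↦ (1,5)
  10 ↦ (1,2)
  11 ↦ (1,4)
  12 ↦ (0,3)  ✗ repeats pair of k=7
  13 ↦ (0,5)
  14 ↦ (0,2)
  15 ↦ (2,5)
  16 ↦ (0,1)
  17 ↦ (1,3)
distinct pairs in image: 17 / 18 needed
  → (0,3) hit at k=7 and k=12

Answer: NOT A VALID PRODUCT — duplicate pair at indices 7,12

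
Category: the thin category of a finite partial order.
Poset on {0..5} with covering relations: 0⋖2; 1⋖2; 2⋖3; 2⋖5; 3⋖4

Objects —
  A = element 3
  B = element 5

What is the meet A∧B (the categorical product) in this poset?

Common predecessors of 3,5: {0,1,2}
  0 <= 2
  1 <= 2
  2 <= 2
glb = 2

Answer: A∧B = 2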